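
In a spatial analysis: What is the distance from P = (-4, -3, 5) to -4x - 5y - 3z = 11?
d = |(-4)(-4) + (-5)(-3) + (-3)(5) - (11)| / √((-4)² + (-5)² + (-3)²) = 5/√50 = 0.7071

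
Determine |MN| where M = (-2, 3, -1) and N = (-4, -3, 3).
d = √[(-2)² + (-6)² + (4)²] = √56 = 7.483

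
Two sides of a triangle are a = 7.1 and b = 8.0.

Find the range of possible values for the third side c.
By the triangle inequality: |a - b| < c < a + b
|7.1 - 8.0| < c < 7.1 + 8.0
0.9 < c < 15.1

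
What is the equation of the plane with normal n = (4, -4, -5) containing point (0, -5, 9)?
d = n·P = (4)(0) + (-4)(-5) + (-5)(9) = -25
Plane: 4x - 4y - 5z = -25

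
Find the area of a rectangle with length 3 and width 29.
Area = length * width
Area = 3 * 29
Area = 87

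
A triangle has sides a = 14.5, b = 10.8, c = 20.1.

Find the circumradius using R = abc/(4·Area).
s = (a+b+c)/2 = 22.7
Area = √(s(s-a)(s-b)(s-c)) = √(22.7·8.2·11.9·2.6) = 75.8892
R = abc/(4·Area) = (14.5·10.8·20.1)/(4·75.8892) = 3147.66/303.5568 = 10.37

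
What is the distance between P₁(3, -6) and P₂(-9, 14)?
Using the distance formula: d = sqrt((x₂-x₁)² + (y₂-y₁)²)
dx = (-9) - 3 = -12
dy = 14 - (-6) = 20
d = sqrt((-12)² + 20²) = sqrt(144 + 400) = sqrt(544) = 23.32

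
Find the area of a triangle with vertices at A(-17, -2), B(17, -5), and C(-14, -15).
Using the coordinate formula: Area = (1/2)|x₁(y₂-y₃) + x₂(y₃-y₁) + x₃(y₁-y₂)|
Area = (1/2)|(-17)((-5)-(-15)) + 17((-15)-(-2)) + (-14)((-2)-(-5))|
Area = (1/2)|(-17)*10 + 17*(-13) + (-14)*3|
Area = (1/2)|(-170) + (-221) + (-42)|
Area = (1/2)*433 = 216.50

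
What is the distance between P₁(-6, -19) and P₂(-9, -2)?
Using the distance formula: d = sqrt((x₂-x₁)² + (y₂-y₁)²)
dx = (-9) - (-6) = -3
dy = (-2) - (-19) = 17
d = sqrt((-3)² + 17²) = sqrt(9 + 289) = sqrt(298) = 17.26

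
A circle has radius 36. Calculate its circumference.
Circumference = 2 * pi * r
Circumference = 2 * pi * 36
Circumference = 226.19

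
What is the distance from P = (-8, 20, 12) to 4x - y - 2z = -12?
d = |4(-8) + (-1)(20) + (-2)(12) - (-12)| / √(4² + (-1)² + (-2)²) = 64/√21 = 13.97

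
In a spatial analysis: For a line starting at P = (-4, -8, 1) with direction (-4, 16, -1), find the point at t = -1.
P(-1) = (-4 + (-4)(-1), -8 + 16(-1), 1 + (-1)(-1)) = (0, -24, 2)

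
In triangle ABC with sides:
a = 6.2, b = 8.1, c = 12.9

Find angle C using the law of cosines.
cos(C) = (a² + b² - c²)/(2ab)
cos(C) = (6.2² + 8.1² - 12.9²)/(2·6.2·8.1) = -62.36/100.44 = -0.620868
C = arccos(-0.620868) = 128.4°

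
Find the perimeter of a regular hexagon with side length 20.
Perimeter = number of sides * side length
Perimeter = 6 * 20
Perimeter = 120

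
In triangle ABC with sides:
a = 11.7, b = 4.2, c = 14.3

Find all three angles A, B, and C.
By the law of cosines:
cos(A) = (b² + c² - a²)/(2bc) = 0.709624  →  A = 44.8°
cos(B) = (a² + c² - b²)/(2ac) = 0.967486  →  B = 14.65°
cos(C) = (a² + b² - c²)/(2ab) = -0.508344  →  C = 120.6°
Check: A + B + C = 180.0° ✓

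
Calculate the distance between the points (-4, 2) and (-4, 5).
Using the distance formula: d = sqrt((x₂-x₁)² + (y₂-y₁)²)
dx = (-4) - (-4) = 0
dy = 5 - 2 = 3
d = sqrt(0² + 3²) = sqrt(0 + 9) = sqrt(9) = 3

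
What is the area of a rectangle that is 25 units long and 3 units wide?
Area = length * width
Area = 25 * 3
Area = 75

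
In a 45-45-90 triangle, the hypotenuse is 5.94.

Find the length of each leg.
In a 45-45-90 triangle, hypotenuse = leg·√2  →  leg = hypotenuse/√2
leg = 5.94/√2 = 4.2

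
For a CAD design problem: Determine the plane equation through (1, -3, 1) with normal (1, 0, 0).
d = n·P = (1)(1) + (0)(-3) + (0)(1) = 1
Plane: x = 1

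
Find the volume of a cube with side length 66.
Volume = s³
Volume = 66³
Volume = 287496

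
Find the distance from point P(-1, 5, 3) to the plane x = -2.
d = |1(-1) + 0(5) + 0(3) - (-2)| / √(1² + 0² + 0²) = 1/√1 = 1.0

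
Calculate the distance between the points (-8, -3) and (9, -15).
Using the distance formula: d = sqrt((x₂-x₁)² + (y₂-y₁)²)
dx = 9 - (-8) = 17
dy = (-15) - (-3) = -12
d = sqrt(17² + (-12)²) = sqrt(289 + 144) = sqrt(433) = 20.81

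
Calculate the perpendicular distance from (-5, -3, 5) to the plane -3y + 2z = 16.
d = |0(-5) + (-3)(-3) + 2(5) - (16)| / √(0² + (-3)² + 2²) = 3/√13 = 0.8321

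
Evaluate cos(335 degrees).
cos(335 degrees) = 0.9063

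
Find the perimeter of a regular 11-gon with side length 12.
Perimeter = number of sides * side length
Perimeter = 11 * 12
Perimeter = 132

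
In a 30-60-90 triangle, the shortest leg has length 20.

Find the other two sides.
Long leg = 20√3 = 34.64, Hypotenuse = 40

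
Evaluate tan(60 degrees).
tan(60 degrees) = sqrt(3)
Decimal approximation: 1.7321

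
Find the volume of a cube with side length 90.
Volume = s³
Volume = 90³
Volume = 729000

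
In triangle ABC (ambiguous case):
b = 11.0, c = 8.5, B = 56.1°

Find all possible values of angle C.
sin(C)/c = sin(B)/b  →  sin(C) = c·sin(B)/b = 8.5·sin(56.1°)/11.0 = 0.641373
C₁ = arcsin(0.641373) = 39.89°,  C₂ = 180° - C₁ = 140.11°
Check C₂: A = 180° - 56.1° - 140.11° = -16.21° ≤ 0, rejected
C = 39.89° (one solution)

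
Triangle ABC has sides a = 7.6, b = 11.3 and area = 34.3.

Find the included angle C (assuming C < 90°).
Area = ½ab·sin(C)  →  sin(C) = 2·Area/(ab)
sin(C) = 2·34.3/(7.6·11.3) = 0.798789
C = arcsin(0.798789) = 53.01°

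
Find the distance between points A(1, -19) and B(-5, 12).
Using the distance formula: d = sqrt((x₂-x₁)² + (y₂-y₁)²)
dx = (-5) - 1 = -6
dy = 12 - (-19) = 31
d = sqrt((-6)² + 31²) = sqrt(36 + 961) = sqrt(997) = 31.58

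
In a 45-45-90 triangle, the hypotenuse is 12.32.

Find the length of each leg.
In a 45-45-90 triangle, hypotenuse = leg·√2  →  leg = hypotenuse/√2
leg = 12.32/√2 = 8.712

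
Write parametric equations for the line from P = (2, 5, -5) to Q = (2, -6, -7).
Direction vector d = Q - P = (0, -11, -2)
x = 2, y = 5 - 11t, z = -5 - 2t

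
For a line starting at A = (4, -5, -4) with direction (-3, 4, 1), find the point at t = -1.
P(-1) = (4 + (-3)(-1), -5 + 4(-1), -4 + 1(-1)) = (7, -9, -5)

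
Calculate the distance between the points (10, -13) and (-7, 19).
Using the distance formula: d = sqrt((x₂-x₁)² + (y₂-y₁)²)
dx = (-7) - 10 = -17
dy = 19 - (-13) = 32
d = sqrt((-17)² + 32²) = sqrt(289 + 1024) = sqrt(1313) = 36.24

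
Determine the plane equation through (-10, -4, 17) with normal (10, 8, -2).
d = n·P = (10)(-10) + (8)(-4) + (-2)(17) = -166
Plane: 10x + 8y - 2z = -166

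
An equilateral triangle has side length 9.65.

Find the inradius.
For an equilateral triangle, r = s/(2√3) where s is the side.
r = 9.65/(2√3) = 9.65/3.464102 = 2.786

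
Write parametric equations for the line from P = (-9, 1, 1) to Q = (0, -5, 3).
Direction vector d = Q - P = (9, -6, 2)
x = -9 + 9t, y = 1 - 6t, z = 1 + 2t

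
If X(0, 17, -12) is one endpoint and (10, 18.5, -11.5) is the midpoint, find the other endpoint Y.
Y = (2×10 - 0, 2×18.5 - 17, 2×(-11.5) - (-12)) = (20, 20, -11)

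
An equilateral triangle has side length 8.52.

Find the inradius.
For an equilateral triangle, r = s/(2√3) where s is the side.
r = 8.52/(2√3) = 8.52/3.464102 = 2.46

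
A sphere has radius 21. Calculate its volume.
Volume = (4/3) * pi * r³
Volume = (4/3) * pi * 21³
Volume = (4/3) * pi * 9261
Volume = 38792.39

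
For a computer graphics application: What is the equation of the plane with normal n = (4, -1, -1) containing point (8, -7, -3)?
d = n·P = (4)(8) + (-1)(-7) + (-1)(-3) = 42
Plane: 4x - y - z = 42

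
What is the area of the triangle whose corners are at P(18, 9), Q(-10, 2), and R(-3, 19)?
Using the coordinate formula: Area = (1/2)|x₁(y₂-y₃) + x₂(y₃-y₁) + x₃(y₁-y₂)|
Area = (1/2)|18(2-19) + (-10)(19-9) + (-3)(9-2)|
Area = (1/2)|18*(-17) + (-10)*10 + (-3)*7|
Area = (1/2)|(-306) + (-100) + (-21)|
Area = (1/2)*427 = 213.50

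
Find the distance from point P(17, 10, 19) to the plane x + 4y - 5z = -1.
d = |1(17) + 4(10) + (-5)(19) - (-1)| / √(1² + 4² + (-5)²) = 37/√42 = 5.709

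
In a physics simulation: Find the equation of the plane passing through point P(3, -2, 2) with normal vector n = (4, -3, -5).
d = n·P = (4)(3) + (-3)(-2) + (-5)(2) = 8
Plane: 4x - 3y - 5z = 8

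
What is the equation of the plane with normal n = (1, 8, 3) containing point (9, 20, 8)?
d = n·P = (1)(9) + (8)(20) + (3)(8) = 193
Plane: x + 8y + 3z = 193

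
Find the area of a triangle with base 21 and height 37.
Area = (1/2) * base * height
Area = (1/2) * 21 * 37
Area = 388.50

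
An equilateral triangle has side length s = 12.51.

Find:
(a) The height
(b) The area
(a) Height h = s·√3/2 = 12.51·√3/2 = 10.83
(b) Area = (√3/4)·s² = (√3/4)·12.51² = (√3/4)·156.5 = 67.77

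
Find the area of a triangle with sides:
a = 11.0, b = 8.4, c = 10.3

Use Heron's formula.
s = (a+b+c)/2 = (11.0+8.4+10.3)/2 = 14.85
A = √(s(s-a)(s-b)(s-c)) = √(14.85·3.85·6.45·4.55)
A = √1677.87 = 40.96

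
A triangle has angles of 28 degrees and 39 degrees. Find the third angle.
Sum of angles in a triangle = 180 degrees
Third angle = 180 - 28 - 39
Third angle = 113 degrees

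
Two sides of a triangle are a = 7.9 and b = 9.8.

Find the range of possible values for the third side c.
By the triangle inequality: |a - b| < c < a + b
|7.9 - 9.8| < c < 7.9 + 9.8
1.9 < c < 17.7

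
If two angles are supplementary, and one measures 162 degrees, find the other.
Supplementary angles sum to 180 degrees.
Other angle = 180 - 162
Other angle = 18 degrees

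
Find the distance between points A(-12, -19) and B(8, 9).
Using the distance formula: d = sqrt((x₂-x₁)² + (y₂-y₁)²)
dx = 8 - (-12) = 20
dy = 9 - (-19) = 28
d = sqrt(20² + 28²) = sqrt(400 + 784) = sqrt(1184) = 34.41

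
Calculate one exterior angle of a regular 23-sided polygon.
Exterior angle of a regular n-gon = 360/n
Exterior angle = 360/23
Exterior angle = 15.65 degrees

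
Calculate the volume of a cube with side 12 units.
Volume = s³
Volume = 12³
Volume = 1728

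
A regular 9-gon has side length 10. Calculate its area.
For a regular 9-gon with side length s = 10:
Apothem a = s / (2*tan(pi/9)) = 10 / (2*tan(pi/9)) ≈ 13.7374
Perimeter P = 9 * 10 = 90
Area = (1/2) * P * a = (1/2) * 90 * 13.7374 = 618.18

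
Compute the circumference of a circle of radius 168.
Circumference = 2 * pi * r
Circumference = 2 * pi * 168
Circumference = 1055.58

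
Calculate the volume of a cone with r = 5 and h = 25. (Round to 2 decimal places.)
Volume = (1/3) * pi * r² * h
Volume = (1/3) * pi * 5² * 25
Volume = (1/3) * pi * 25 * 25
Volume = (1/3) * pi * 625
Volume = 654.50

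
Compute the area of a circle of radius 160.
Area = pi * r²
Area = pi * 160²
Area = pi * 25600
Area = 80424.77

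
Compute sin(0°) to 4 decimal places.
sin(0 degrees) = 0
Decimal approximation: 0.0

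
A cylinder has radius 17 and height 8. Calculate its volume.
Volume = pi * r² * h
Volume = pi * 17² * 8
Volume = pi * 289 * 8
Volume = pi * 2312
Volume = 7263.36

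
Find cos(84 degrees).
cos(84 degrees) = 0.1045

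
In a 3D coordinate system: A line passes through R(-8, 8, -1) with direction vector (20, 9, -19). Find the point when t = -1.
P(-1) = (-8 + 20(-1), 8 + 9(-1), -1 + (-19)(-1)) = (-28, -1, 18)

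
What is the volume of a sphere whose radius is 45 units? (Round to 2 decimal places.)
Volume = (4/3) * pi * r³
Volume = (4/3) * pi * 45³
Volume = (4/3) * pi * 91125
Volume = 381703.51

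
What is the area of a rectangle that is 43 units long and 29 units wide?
Area = length * width
Area = 43 * 29
Area = 1247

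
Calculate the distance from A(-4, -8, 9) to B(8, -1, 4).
d = √[(12)² + (7)² + (-5)²] = √218 = 14.76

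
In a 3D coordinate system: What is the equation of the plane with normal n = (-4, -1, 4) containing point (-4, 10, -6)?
d = n·P = (-4)(-4) + (-1)(10) + (4)(-6) = -18
Plane: -4x - y + 4z = -18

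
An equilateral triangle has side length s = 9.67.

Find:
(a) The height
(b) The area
(a) Height h = s·√3/2 = 9.67·√3/2 = 8.374
(b) Area = (√3/4)·s² = (√3/4)·9.67² = (√3/4)·93.5089 = 40.49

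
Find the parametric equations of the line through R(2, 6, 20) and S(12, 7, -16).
Direction vector d = S - R = (10, 1, -36)
x = 2 + 10t, y = 6 + t, z = 20 - 36t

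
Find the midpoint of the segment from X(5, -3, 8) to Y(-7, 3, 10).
Midpoint = ((5-7)/2, (-3+3)/2, (8+10)/2) = (-1, 0, 9)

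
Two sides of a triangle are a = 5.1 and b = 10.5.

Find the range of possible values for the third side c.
By the triangle inequality: |a - b| < c < a + b
|5.1 - 10.5| < c < 5.1 + 10.5
5.4 < c < 15.6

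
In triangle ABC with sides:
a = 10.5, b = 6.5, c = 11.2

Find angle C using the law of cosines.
cos(C) = (a² + b² - c²)/(2ab)
cos(C) = (10.5² + 6.5² - 11.2²)/(2·10.5·6.5) = 27.06/136.5 = 0.198242
C = arccos(0.198242) = 78.57°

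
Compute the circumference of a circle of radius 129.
Circumference = 2 * pi * r
Circumference = 2 * pi * 129
Circumference = 810.53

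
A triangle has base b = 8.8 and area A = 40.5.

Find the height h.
A = ½bh  →  h = 2A/b
h = 2·40.5/8.8 = 9.205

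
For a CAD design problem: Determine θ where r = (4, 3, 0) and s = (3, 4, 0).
r·s = 24, |r|² = 25, |s|² = 25
cos θ = 24/√625 ≈ 0.96
θ ≈ 16.26°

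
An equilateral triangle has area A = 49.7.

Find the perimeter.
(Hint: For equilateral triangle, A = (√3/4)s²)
A = (√3/4)s²  →  s² = 4A/√3 = 4·49.7/√3 = 114.777
s = 10.7134
Perimeter = 3s = 32.14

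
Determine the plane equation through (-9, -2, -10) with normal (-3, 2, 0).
d = n·P = (-3)(-9) + (2)(-2) + (0)(-10) = 23
Plane: -3x + 2y = 23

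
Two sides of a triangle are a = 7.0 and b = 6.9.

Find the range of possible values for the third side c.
By the triangle inequality: |a - b| < c < a + b
|7.0 - 6.9| < c < 7.0 + 6.9
0.1 < c < 13.9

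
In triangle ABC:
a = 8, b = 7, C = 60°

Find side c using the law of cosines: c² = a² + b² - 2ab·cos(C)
c² = 8² + 7² - 2·8·7·cos(60°)
c² = 64 + 49 - 112·0.5000 = 57
c = √57 = 7.55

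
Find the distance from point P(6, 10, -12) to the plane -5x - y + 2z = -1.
d = |(-5)(6) + (-1)(10) + 2(-12) - (-1)| / √((-5)² + (-1)² + 2²) = 63/√30 = 11.5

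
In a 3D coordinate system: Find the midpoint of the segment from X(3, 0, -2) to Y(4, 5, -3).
Midpoint = ((3+4)/2, (0+5)/2, (-2-3)/2) = (3.5, 2.5, -2.5)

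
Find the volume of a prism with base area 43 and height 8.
Volume = base area * height
Volume = 43 * 8
Volume = 344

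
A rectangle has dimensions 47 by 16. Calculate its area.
Area = length * width
Area = 47 * 16
Area = 752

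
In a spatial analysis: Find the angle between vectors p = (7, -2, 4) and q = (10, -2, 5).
p·q = 94, |p|² = 69, |q|² = 129
cos θ = 94/√8901 ≈ 0.9963
θ ≈ 4.902°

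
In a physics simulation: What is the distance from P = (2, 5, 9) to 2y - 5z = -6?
d = |0(2) + 2(5) + (-5)(9) - (-6)| / √(0² + 2² + (-5)²) = 29/√29 = 5.385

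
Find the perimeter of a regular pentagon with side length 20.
Perimeter = number of sides * side length
Perimeter = 5 * 20
Perimeter = 100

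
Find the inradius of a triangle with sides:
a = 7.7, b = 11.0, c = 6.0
s = (a+b+c)/2 = (7.7+11.0+6.0)/2 = 12.35
Area = √(s(s-a)(s-b)(s-c)) = √(12.35·4.65·1.35·6.35) = 22.1878
r = Area/s = 22.1878/12.35 = 1.797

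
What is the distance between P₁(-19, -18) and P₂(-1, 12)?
Using the distance formula: d = sqrt((x₂-x₁)² + (y₂-y₁)²)
dx = (-1) - (-19) = 18
dy = 12 - (-18) = 30
d = sqrt(18² + 30²) = sqrt(324 + 900) = sqrt(1224) = 34.99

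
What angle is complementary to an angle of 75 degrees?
Complementary angles sum to 90 degrees.
Other angle = 90 - 75
Other angle = 15 degrees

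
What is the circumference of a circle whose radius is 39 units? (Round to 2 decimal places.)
Circumference = 2 * pi * r
Circumference = 2 * pi * 39
Circumference = 245.04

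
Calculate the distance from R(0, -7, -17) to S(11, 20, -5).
d = √[(11)² + (27)² + (12)²] = √994 = 31.53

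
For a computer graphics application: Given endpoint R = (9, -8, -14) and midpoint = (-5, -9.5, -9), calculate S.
S = (2×(-5) - 9, 2×(-9.5) - (-8), 2×(-9) - (-14)) = (-19, -11, -4)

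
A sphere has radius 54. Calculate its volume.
Volume = (4/3) * pi * r³
Volume = (4/3) * pi * 54³
Volume = (4/3) * pi * 157464
Volume = 659583.66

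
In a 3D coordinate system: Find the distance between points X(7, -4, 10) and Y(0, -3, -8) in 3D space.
d = √[(-7)² + (1)² + (-18)²] = √374 = 19.34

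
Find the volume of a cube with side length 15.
Volume = s³
Volume = 15³
Volume = 3375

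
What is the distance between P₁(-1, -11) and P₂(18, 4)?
Using the distance formula: d = sqrt((x₂-x₁)² + (y₂-y₁)²)
dx = 18 - (-1) = 19
dy = 4 - (-11) = 15
d = sqrt(19² + 15²) = sqrt(361 + 225) = sqrt(586) = 24.21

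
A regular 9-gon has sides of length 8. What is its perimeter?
Perimeter = number of sides * side length
Perimeter = 9 * 8
Perimeter = 72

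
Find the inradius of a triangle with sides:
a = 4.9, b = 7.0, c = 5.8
s = (a+b+c)/2 = (4.9+7.0+5.8)/2 = 8.85
Area = √(s(s-a)(s-b)(s-c)) = √(8.85·3.95·1.85·3.05) = 14.0445
r = Area/s = 14.0445/8.85 = 1.587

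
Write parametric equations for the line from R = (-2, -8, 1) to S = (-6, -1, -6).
Direction vector d = S - R = (-4, 7, -7)
x = -2 - 4t, y = -8 + 7t, z = 1 - 7t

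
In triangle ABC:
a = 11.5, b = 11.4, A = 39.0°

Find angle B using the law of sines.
sin(B)/b = sin(A)/a
sin(B) = b·sin(A)/a = 11.4·sin(39.0°)/11.5 = 0.623848
B = arcsin(0.623848) = 38.6°  (b ≤ a, so B ≤ A and the acute solution is unique)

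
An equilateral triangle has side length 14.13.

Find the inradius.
For an equilateral triangle, r = s/(2√3) where s is the side.
r = 14.13/(2√3) = 14.13/3.464102 = 4.079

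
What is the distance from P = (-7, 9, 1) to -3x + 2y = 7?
d = |(-3)(-7) + 2(9) + 0(1) - (7)| / √((-3)² + 2² + 0²) = 32/√13 = 8.875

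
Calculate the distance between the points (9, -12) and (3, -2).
Using the distance formula: d = sqrt((x₂-x₁)² + (y₂-y₁)²)
dx = 3 - 9 = -6
dy = (-2) - (-12) = 10
d = sqrt((-6)² + 10²) = sqrt(36 + 100) = sqrt(136) = 11.66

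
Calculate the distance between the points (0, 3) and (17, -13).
Using the distance formula: d = sqrt((x₂-x₁)² + (y₂-y₁)²)
dx = 17 - 0 = 17
dy = (-13) - 3 = -16
d = sqrt(17² + (-16)²) = sqrt(289 + 256) = sqrt(545) = 23.35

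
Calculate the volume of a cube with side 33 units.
Volume = s³
Volume = 33³
Volume = 35937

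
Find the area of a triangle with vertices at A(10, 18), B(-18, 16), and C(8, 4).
Using the coordinate formula: Area = (1/2)|x₁(y₂-y₃) + x₂(y₃-y₁) + x₃(y₁-y₂)|
Area = (1/2)|10(16-4) + (-18)(4-18) + 8(18-16)|
Area = (1/2)|10*12 + (-18)*(-14) + 8*2|
Area = (1/2)|120 + 252 + 16|
Area = (1/2)*388 = 194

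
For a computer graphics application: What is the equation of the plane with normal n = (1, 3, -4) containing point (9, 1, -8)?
d = n·P = (1)(9) + (3)(1) + (-4)(-8) = 44
Plane: x + 3y - 4z = 44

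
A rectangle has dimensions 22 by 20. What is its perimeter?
Perimeter = 2 * (length + width)
Perimeter = 2 * (22 + 20)
Perimeter = 2 * 42
Perimeter = 84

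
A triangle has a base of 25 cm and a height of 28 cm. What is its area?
Area = (1/2) * base * height
Area = (1/2) * 25 * 28
Area = 350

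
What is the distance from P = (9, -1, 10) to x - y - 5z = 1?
d = |1(9) + (-1)(-1) + (-5)(10) - (1)| / √(1² + (-1)² + (-5)²) = 41/√27 = 7.89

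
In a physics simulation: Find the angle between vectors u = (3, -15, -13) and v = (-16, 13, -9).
u·v = -126, |u|² = 403, |v|² = 506
cos θ = -126/√203918 ≈ -0.279
θ ≈ 106.2°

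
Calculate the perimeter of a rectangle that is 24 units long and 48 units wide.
Perimeter = 2 * (length + width)
Perimeter = 2 * (24 + 48)
Perimeter = 2 * 72
Perimeter = 144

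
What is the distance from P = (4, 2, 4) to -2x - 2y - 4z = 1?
d = |(-2)(4) + (-2)(2) + (-4)(4) - (1)| / √((-2)² + (-2)² + (-4)²) = 29/√24 = 5.92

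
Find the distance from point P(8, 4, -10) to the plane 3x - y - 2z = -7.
d = |3(8) + (-1)(4) + (-2)(-10) - (-7)| / √(3² + (-1)² + (-2)²) = 47/√14 = 12.56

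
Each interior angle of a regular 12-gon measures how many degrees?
Interior angle of a regular n-gon = (n-2)*180/n
Interior angle = (12-2)*180/12
Interior angle = 10*180/12
Interior angle = 1800/12
Interior angle = 150 degrees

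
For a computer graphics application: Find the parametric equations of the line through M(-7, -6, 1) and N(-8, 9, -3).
Direction vector d = N - M = (-1, 15, -4)
x = -7 - t, y = -6 + 15t, z = 1 - 4t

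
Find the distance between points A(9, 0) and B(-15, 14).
Using the distance formula: d = sqrt((x₂-x₁)² + (y₂-y₁)²)
dx = (-15) - 9 = -24
dy = 14 - 0 = 14
d = sqrt((-24)² + 14²) = sqrt(576 + 196) = sqrt(772) = 27.78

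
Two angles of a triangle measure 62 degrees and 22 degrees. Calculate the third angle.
Sum of angles in a triangle = 180 degrees
Third angle = 180 - 62 - 22
Third angle = 96 degrees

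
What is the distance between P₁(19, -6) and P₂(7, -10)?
Using the distance formula: d = sqrt((x₂-x₁)² + (y₂-y₁)²)
dx = 7 - 19 = -12
dy = (-10) - (-6) = -4
d = sqrt((-12)² + (-4)²) = sqrt(144 + 16) = sqrt(160) = 12.65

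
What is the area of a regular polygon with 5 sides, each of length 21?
For a regular 5-gon with side length s = 21:
Apothem a = s / (2*tan(pi/5)) = 21 / (2*tan(pi/5)) ≈ 14.452
Perimeter P = 5 * 21 = 105
Area = (1/2) * P * a = (1/2) * 105 * 14.452 = 758.73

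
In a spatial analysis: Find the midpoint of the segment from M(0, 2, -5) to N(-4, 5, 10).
Midpoint = ((0-4)/2, (2+5)/2, (-5+10)/2) = (-2, 3.5, 2.5)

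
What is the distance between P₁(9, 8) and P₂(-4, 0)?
Using the distance formula: d = sqrt((x₂-x₁)² + (y₂-y₁)²)
dx = (-4) - 9 = -13
dy = 0 - 8 = -8
d = sqrt((-13)² + (-8)²) = sqrt(169 + 64) = sqrt(233) = 15.26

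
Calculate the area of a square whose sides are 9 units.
Area = s²
Area = 9²
Area = 81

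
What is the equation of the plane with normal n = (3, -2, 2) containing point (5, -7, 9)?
d = n·P = (3)(5) + (-2)(-7) + (2)(9) = 47
Plane: 3x - 2y + 2z = 47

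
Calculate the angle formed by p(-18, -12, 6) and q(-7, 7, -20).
p·q = -78, |p|² = 504, |q|² = 498
cos θ = -78/√250992 ≈ -0.1557
θ ≈ 98.96°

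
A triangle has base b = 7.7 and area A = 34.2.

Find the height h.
A = ½bh  →  h = 2A/b
h = 2·34.2/7.7 = 8.883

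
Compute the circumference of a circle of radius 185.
Circumference = 2 * pi * r
Circumference = 2 * pi * 185
Circumference = 1162.39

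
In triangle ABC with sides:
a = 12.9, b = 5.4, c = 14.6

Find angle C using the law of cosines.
cos(C) = (a² + b² - c²)/(2ab)
cos(C) = (12.9² + 5.4² - 14.6²)/(2·12.9·5.4) = -17.59/139.32 = -0.126256
C = arccos(-0.126256) = 97.25°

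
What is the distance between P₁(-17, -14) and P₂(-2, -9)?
Using the distance formula: d = sqrt((x₂-x₁)² + (y₂-y₁)²)
dx = (-2) - (-17) = 15
dy = (-9) - (-14) = 5
d = sqrt(15² + 5²) = sqrt(225 + 25) = sqrt(250) = 15.81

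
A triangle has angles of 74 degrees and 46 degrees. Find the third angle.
Sum of angles in a triangle = 180 degrees
Third angle = 180 - 74 - 46
Third angle = 60 degrees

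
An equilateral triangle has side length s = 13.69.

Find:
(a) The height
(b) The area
(a) Height h = s·√3/2 = 13.69·√3/2 = 11.86
(b) Area = (√3/4)·s² = (√3/4)·13.69² = (√3/4)·187.416 = 81.15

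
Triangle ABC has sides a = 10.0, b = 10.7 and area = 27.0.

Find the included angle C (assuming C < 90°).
Area = ½ab·sin(C)  →  sin(C) = 2·Area/(ab)
sin(C) = 2·27.0/(10.0·10.7) = 0.504673
C = arcsin(0.504673) = 30.31°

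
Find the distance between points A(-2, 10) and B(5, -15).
Using the distance formula: d = sqrt((x₂-x₁)² + (y₂-y₁)²)
dx = 5 - (-2) = 7
dy = (-15) - 10 = -25
d = sqrt(7² + (-25)²) = sqrt(49 + 625) = sqrt(674) = 25.96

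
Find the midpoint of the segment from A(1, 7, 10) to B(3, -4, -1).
Midpoint = ((1+3)/2, (7-4)/2, (10-1)/2) = (2, 1.5, 4.5)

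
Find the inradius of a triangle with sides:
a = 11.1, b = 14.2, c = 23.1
s = (a+b+c)/2 = (11.1+14.2+23.1)/2 = 24.2
Area = √(s(s-a)(s-b)(s-c)) = √(24.2·13.1·10·1.1) = 59.0527
r = Area/s = 59.0527/24.2 = 2.44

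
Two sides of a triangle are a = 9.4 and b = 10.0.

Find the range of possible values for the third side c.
By the triangle inequality: |a - b| < c < a + b
|9.4 - 10.0| < c < 9.4 + 10.0
0.6 < c < 19.4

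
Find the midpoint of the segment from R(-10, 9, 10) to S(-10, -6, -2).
Midpoint = ((-10-10)/2, (9-6)/2, (10-2)/2) = (-10, 1.5, 4)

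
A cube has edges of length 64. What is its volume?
Volume = s³
Volume = 64³
Volume = 262144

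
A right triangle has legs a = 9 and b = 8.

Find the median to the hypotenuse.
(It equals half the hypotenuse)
Hypotenuse c = √(9² + 8²) = √145 = 12.0416
Median to hypotenuse = c/2 = 6.021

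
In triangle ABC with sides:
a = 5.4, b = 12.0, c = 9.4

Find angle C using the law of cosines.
cos(C) = (a² + b² - c²)/(2ab)
cos(C) = (5.4² + 12.0² - 9.4²)/(2·5.4·12.0) = 84.8/129.6 = 0.654321
C = arccos(0.654321) = 49.13°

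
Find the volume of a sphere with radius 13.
Volume = (4/3) * pi * r³
Volume = (4/3) * pi * 13³
Volume = (4/3) * pi * 2197
Volume = 9202.77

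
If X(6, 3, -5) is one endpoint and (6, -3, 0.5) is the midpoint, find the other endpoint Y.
Y = (2×6 - 6, 2×(-3) - 3, 2×0.5 - (-5)) = (6, -9, 6)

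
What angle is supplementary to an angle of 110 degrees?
Supplementary angles sum to 180 degrees.
Other angle = 180 - 110
Other angle = 70 degrees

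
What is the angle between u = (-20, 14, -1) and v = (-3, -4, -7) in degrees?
u·v = 11, |u|² = 597, |v|² = 74
cos θ = 11/√44178 ≈ 0.05233
θ ≈ 87.0°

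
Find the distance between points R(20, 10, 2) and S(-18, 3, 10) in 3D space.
d = √[(-38)² + (-7)² + (8)²] = √1557 = 39.46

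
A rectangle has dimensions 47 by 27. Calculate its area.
Area = length * width
Area = 47 * 27
Area = 1269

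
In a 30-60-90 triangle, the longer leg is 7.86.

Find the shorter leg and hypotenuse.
In a 30-60-90 triangle, sides are in ratio 1 : √3 : 2.
Long leg = short leg·√3  →  short leg = 7.86/√3 = 4.538
Hypotenuse = 2·(short leg) = 2·7.86/√3 = 9.076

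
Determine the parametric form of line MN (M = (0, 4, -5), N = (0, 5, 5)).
Direction vector d = N - M = (0, 1, 10)
x = 0, y = 4 + t, z = -5 + 10t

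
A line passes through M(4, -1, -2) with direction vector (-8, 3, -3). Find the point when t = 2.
P(2) = (4 + (-8)(2), -1 + 3(2), -2 + (-3)(2)) = (-12, 5, -8)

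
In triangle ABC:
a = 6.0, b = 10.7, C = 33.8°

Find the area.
Using A = ½ab·sin(C):
A = ½·6.0·10.7·sin(33.8°) = ½·64.2·0.556296 = 17.86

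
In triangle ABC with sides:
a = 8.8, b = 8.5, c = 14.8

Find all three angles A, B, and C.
By the law of cosines:
cos(A) = (b² + c² - a²)/(2bc) = 0.849960  →  A = 31.79°
cos(B) = (a² + c² - b²)/(2ac) = 0.860834  →  B = 30.59°
cos(C) = (a² + b² - c²)/(2ab) = -0.463570  →  C = 117.6°
Check: A + B + C = 180.0° ✓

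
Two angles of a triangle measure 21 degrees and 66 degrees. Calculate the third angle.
Sum of angles in a triangle = 180 degrees
Third angle = 180 - 21 - 66
Third angle = 93 degrees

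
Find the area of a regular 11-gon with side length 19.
For a regular 11-gon with side length s = 19:
Apothem a = s / (2*tan(pi/11)) = 19 / (2*tan(pi/11)) ≈ 32.35403
Perimeter P = 11 * 19 = 209
Area = (1/2) * P * a = (1/2) * 209 * 32.35403 = 3381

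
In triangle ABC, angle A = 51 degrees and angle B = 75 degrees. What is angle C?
Sum of angles in a triangle = 180 degrees
Third angle = 180 - 51 - 75
Third angle = 54 degrees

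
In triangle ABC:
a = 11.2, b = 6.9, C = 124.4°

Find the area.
Using A = ½ab·sin(C):
A = ½·11.2·6.9·sin(124.4°) = ½·77.28·0.825113 = 31.88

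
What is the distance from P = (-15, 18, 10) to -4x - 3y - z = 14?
d = |(-4)(-15) + (-3)(18) + (-1)(10) - (14)| / √((-4)² + (-3)² + (-1)²) = 18/√26 = 3.53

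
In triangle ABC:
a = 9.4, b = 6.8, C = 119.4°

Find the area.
Using A = ½ab·sin(C):
A = ½·9.4·6.8·sin(119.4°) = ½·63.92·0.871214 = 27.84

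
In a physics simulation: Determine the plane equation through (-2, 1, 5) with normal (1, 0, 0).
d = n·P = (1)(-2) + (0)(1) + (0)(5) = -2
Plane: x = -2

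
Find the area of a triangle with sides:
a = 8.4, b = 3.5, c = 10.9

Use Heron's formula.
s = (a+b+c)/2 = (8.4+3.5+10.9)/2 = 11.4
A = √(s(s-a)(s-b)(s-c)) = √(11.4·3·7.9·0.5)
A = √135.09 = 11.62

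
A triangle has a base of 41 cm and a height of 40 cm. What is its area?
Area = (1/2) * base * height
Area = (1/2) * 41 * 40
Area = 820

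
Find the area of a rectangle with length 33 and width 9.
Area = length * width
Area = 33 * 9
Area = 297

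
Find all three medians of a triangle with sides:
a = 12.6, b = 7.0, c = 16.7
Using m_x = ½√(2y² + 2z² - x²):
m_a = ½√(2·7.0² + 2·16.7² - 12.6²) = ½√497.02 = 11.15
m_b = ½√(2·12.6² + 2·16.7² - 7.0²) = ½√826.3 = 14.37
m_c = ½√(2·12.6² + 2·7.0² - 16.7²) = ½√136.63 = 5.844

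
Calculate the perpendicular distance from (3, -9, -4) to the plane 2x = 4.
d = |2(3) + 0(-9) + 0(-4) - (4)| / √(2² + 0² + 0²) = 2/√4 = 1.0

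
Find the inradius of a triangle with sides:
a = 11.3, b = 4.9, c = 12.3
s = (a+b+c)/2 = (11.3+4.9+12.3)/2 = 14.25
Area = √(s(s-a)(s-b)(s-c)) = √(14.25·2.95·9.35·1.95) = 27.6848
r = Area/s = 27.6848/14.25 = 1.943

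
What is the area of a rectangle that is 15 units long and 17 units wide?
Area = length * width
Area = 15 * 17
Area = 255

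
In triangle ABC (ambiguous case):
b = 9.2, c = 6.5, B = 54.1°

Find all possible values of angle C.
sin(C)/c = sin(B)/b  →  sin(C) = c·sin(B)/b = 6.5·sin(54.1°)/9.2 = 0.572312
C₁ = arcsin(0.572312) = 34.91°,  C₂ = 180° - C₁ = 145.09°
Check C₂: A = 180° - 54.1° - 145.09° = -19.19° ≤ 0, rejected
C = 34.91° (one solution)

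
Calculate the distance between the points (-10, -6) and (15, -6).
Using the distance formula: d = sqrt((x₂-x₁)² + (y₂-y₁)²)
dx = 15 - (-10) = 25
dy = (-6) - (-6) = 0
d = sqrt(25² + 0²) = sqrt(625 + 0) = sqrt(625) = 25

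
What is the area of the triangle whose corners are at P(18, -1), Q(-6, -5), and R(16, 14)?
Using the coordinate formula: Area = (1/2)|x₁(y₂-y₃) + x₂(y₃-y₁) + x₃(y₁-y₂)|
Area = (1/2)|18((-5)-14) + (-6)(14-(-1)) + 16((-1)-(-5))|
Area = (1/2)|18*(-19) + (-6)*15 + 16*4|
Area = (1/2)|(-342) + (-90) + 64|
Area = (1/2)*368 = 184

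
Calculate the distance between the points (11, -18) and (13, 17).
Using the distance formula: d = sqrt((x₂-x₁)² + (y₂-y₁)²)
dx = 13 - 11 = 2
dy = 17 - (-18) = 35
d = sqrt(2² + 35²) = sqrt(4 + 1225) = sqrt(1229) = 35.06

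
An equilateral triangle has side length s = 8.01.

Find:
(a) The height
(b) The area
(a) Height h = s·√3/2 = 8.01·√3/2 = 6.937
(b) Area = (√3/4)·s² = (√3/4)·8.01² = (√3/4)·64.1601 = 27.78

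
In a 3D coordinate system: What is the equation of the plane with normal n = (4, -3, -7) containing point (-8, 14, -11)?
d = n·P = (4)(-8) + (-3)(14) + (-7)(-11) = 3
Plane: 4x - 3y - 7z = 3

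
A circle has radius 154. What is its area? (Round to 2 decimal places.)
Area = pi * r²
Area = pi * 154²
Area = pi * 23716
Area = 74506.01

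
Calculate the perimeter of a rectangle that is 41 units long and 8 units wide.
Perimeter = 2 * (length + width)
Perimeter = 2 * (41 + 8)
Perimeter = 2 * 49
Perimeter = 98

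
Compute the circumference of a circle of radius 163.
Circumference = 2 * pi * r
Circumference = 2 * pi * 163
Circumference = 1024.16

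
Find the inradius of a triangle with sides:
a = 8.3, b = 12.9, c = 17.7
s = (a+b+c)/2 = (8.3+12.9+17.7)/2 = 19.45
Area = √(s(s-a)(s-b)(s-c)) = √(19.45·11.15·6.55·1.75) = 49.8582
r = Area/s = 49.8582/19.45 = 2.563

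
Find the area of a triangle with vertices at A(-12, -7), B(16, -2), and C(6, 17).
Using the coordinate formula: Area = (1/2)|x₁(y₂-y₃) + x₂(y₃-y₁) + x₃(y₁-y₂)|
Area = (1/2)|(-12)((-2)-17) + 16(17-(-7)) + 6((-7)-(-2))|
Area = (1/2)|(-12)*(-19) + 16*24 + 6*(-5)|
Area = (1/2)|228 + 384 + (-30)|
Area = (1/2)*582 = 291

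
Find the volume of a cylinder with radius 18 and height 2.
Volume = pi * r² * h
Volume = pi * 18² * 2
Volume = pi * 324 * 2
Volume = pi * 648
Volume = 2035.75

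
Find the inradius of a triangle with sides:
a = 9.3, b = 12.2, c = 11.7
s = (a+b+c)/2 = (9.3+12.2+11.7)/2 = 16.6
Area = √(s(s-a)(s-b)(s-c)) = √(16.6·7.3·4.4·4.9) = 51.114
r = Area/s = 51.114/16.6 = 3.079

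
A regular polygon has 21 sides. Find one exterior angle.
Exterior angle of a regular n-gon = 360/n
Exterior angle = 360/21
Exterior angle = 17.14 degrees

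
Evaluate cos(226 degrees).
cos(226 degrees) = -0.6947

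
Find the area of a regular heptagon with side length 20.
For a regular 7-gon with side length s = 20:
Apothem a = s / (2*tan(pi/7)) = 20 / (2*tan(pi/7)) ≈ 20.7652
Perimeter P = 7 * 20 = 140
Area = (1/2) * P * a = (1/2) * 140 * 20.7652 = 1453.56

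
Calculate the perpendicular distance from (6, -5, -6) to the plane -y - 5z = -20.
d = |0(6) + (-1)(-5) + (-5)(-6) - (-20)| / √(0² + (-1)² + (-5)²) = 55/√26 = 10.79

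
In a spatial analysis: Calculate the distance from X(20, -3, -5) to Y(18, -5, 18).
d = √[(-2)² + (-2)² + (23)²] = √537 = 23.17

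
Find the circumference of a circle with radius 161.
Circumference = 2 * pi * r
Circumference = 2 * pi * 161
Circumference = 1011.59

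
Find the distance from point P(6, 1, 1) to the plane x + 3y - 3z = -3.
d = |1(6) + 3(1) + (-3)(1) - (-3)| / √(1² + 3² + (-3)²) = 9/√19 = 2.065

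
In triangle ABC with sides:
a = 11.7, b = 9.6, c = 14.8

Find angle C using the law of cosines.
cos(C) = (a² + b² - c²)/(2ab)
cos(C) = (11.7² + 9.6² - 14.8²)/(2·11.7·9.6) = 10.01/224.64 = 0.044560
C = arccos(0.044560) = 87.45°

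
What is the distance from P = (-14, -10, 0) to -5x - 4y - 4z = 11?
d = |(-5)(-14) + (-4)(-10) + (-4)(0) - (11)| / √((-5)² + (-4)² + (-4)²) = 99/√57 = 13.11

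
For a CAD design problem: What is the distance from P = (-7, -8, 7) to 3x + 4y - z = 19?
d = |3(-7) + 4(-8) + (-1)(7) - (19)| / √(3² + 4² + (-1)²) = 79/√26 = 15.49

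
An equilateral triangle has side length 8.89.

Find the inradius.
For an equilateral triangle, r = s/(2√3) where s is the side.
r = 8.89/(2√3) = 8.89/3.464102 = 2.566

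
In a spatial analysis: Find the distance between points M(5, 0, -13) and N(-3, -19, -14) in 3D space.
d = √[(-8)² + (-19)² + (-1)²] = √426 = 20.64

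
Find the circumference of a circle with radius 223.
Circumference = 2 * pi * r
Circumference = 2 * pi * 223
Circumference = 1401.15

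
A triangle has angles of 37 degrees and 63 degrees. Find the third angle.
Sum of angles in a triangle = 180 degrees
Third angle = 180 - 37 - 63
Third angle = 80 degrees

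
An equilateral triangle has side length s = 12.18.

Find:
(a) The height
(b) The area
(a) Height h = s·√3/2 = 12.18·√3/2 = 10.55
(b) Area = (√3/4)·s² = (√3/4)·12.18² = (√3/4)·148.352 = 64.24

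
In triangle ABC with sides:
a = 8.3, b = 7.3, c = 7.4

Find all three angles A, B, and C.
By the law of cosines:
cos(A) = (b² + c² - a²)/(2bc) = 0.362458  →  A = 68.75°
cos(B) = (a² + c² - b²)/(2ac) = 0.572778  →  B = 55.06°
cos(C) = (a² + b² - c²)/(2ab) = 0.556362  →  C = 56.2°
Check: A + B + C = 180.0° ✓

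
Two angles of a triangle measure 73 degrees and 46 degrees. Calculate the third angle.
Sum of angles in a triangle = 180 degrees
Third angle = 180 - 73 - 46
Third angle = 61 degrees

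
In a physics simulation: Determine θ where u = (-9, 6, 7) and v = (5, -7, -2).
u·v = -101, |u|² = 166, |v|² = 78
cos θ = -101/√12948 ≈ -0.8876
θ ≈ 152.6°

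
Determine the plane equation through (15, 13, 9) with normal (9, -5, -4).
d = n·P = (9)(15) + (-5)(13) + (-4)(9) = 34
Plane: 9x - 5y - 4z = 34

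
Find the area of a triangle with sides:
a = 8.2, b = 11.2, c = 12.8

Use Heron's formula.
s = (a+b+c)/2 = (8.2+11.2+12.8)/2 = 16.1
A = √(s(s-a)(s-b)(s-c)) = √(16.1·7.9·4.9·3.3)
A = √2056.66 = 45.35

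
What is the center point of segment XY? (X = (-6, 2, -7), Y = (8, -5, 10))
Midpoint = ((-6+8)/2, (2-5)/2, (-7+10)/2) = (1, -1.5, 1.5)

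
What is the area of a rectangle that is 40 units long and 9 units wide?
Area = length * width
Area = 40 * 9
Area = 360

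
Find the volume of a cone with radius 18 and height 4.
Volume = (1/3) * pi * r² * h
Volume = (1/3) * pi * 18² * 4
Volume = (1/3) * pi * 324 * 4
Volume = (1/3) * pi * 1296
Volume = 1357.17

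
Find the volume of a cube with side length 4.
Volume = s³
Volume = 4³
Volume = 64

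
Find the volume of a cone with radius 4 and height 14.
Volume = (1/3) * pi * r² * h
Volume = (1/3) * pi * 4² * 14
Volume = (1/3) * pi * 16 * 14
Volume = (1/3) * pi * 224
Volume = 234.57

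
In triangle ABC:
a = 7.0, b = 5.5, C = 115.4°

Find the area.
Using A = ½ab·sin(C):
A = ½·7.0·5.5·sin(115.4°) = ½·38.5·0.903335 = 17.39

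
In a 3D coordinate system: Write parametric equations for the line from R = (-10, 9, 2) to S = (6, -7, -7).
Direction vector d = S - R = (16, -16, -9)
x = -10 + 16t, y = 9 - 16t, z = 2 - 9t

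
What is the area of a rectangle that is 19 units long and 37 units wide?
Area = length * width
Area = 19 * 37
Area = 703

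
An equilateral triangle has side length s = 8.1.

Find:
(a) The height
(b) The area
(a) Height h = s·√3/2 = 8.1·√3/2 = 7.015
(b) Area = (√3/4)·s² = (√3/4)·8.1² = (√3/4)·65.61 = 28.41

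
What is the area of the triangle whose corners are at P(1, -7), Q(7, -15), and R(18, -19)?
Using the coordinate formula: Area = (1/2)|x₁(y₂-y₃) + x₂(y₃-y₁) + x₃(y₁-y₂)|
Area = (1/2)|1((-15)-(-19)) + 7((-19)-(-7)) + 18((-7)-(-15))|
Area = (1/2)|1*4 + 7*(-12) + 18*8|
Area = (1/2)|4 + (-84) + 144|
Area = (1/2)*64 = 32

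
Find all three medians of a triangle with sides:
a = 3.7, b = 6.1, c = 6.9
Using m_x = ½√(2y² + 2z² - x²):
m_a = ½√(2·6.1² + 2·6.9² - 3.7²) = ½√155.95 = 6.244
m_b = ½√(2·3.7² + 2·6.9² - 6.1²) = ½√85.39 = 4.62
m_c = ½√(2·3.7² + 2·6.1² - 6.9²) = ½√54.19 = 3.681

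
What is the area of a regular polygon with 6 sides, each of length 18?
For a regular 6-gon with side length s = 18:
Apothem a = s / (2*tan(pi/6)) = 18 / (2*tan(pi/6)) ≈ 15.5885
Perimeter P = 6 * 18 = 108
Area = (1/2) * P * a = (1/2) * 108 * 15.5885 = 841.78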